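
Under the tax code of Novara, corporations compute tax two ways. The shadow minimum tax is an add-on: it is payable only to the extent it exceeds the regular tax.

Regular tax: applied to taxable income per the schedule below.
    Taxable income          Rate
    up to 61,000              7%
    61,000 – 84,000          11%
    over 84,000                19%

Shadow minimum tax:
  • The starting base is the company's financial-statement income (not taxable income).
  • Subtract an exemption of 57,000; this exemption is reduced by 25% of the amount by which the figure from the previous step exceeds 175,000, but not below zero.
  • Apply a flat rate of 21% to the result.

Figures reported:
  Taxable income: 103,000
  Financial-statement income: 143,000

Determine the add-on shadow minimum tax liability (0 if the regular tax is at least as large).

Shadow minimum tax:
  Base (financial-statement income): 143,000
  Exemption: 143,000 ≤ 175,000, so full 57,000 applies
  Base: 143,000 − 57,000 = 86,000
  86,000 × 21% = 18,060

Regular tax:
  61,000 × 7% = 4,270
  23,000 × 11% = 2,530
  19,000 × 19% = 3,610
  → 10,410

Excess of shadow minimum tax over regular tax: 18,060 − 10,410 = 7,650.

7,650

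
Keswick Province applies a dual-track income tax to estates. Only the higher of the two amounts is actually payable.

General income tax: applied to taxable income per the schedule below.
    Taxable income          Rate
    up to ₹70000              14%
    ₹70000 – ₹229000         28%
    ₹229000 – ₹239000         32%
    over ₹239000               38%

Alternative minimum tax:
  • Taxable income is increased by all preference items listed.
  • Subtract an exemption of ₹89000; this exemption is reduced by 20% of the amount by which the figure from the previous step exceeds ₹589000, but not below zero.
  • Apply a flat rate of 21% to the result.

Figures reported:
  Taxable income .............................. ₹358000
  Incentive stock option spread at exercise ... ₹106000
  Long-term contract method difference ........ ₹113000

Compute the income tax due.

Alternative minimum tax:
  Adjusted income: ₹358000 + ₹106000 + ₹113000 = ₹577000
  Exemption: ₹577000 ≤ ₹589000, so full ₹89000 applies
  Base: ₹577000 − ₹89000 = ₹488000
  ₹488000 × 21% = ₹102480

General income tax:
  ₹70000 × 14% = ₹9800
  ₹159000 × 28% = ₹44520
  ₹10000 × 32% = ₹3200
  ₹119000 × 38% = ₹45220
  → ₹102740

₹102740 > ₹102480, so the general income tax governs.

₹102740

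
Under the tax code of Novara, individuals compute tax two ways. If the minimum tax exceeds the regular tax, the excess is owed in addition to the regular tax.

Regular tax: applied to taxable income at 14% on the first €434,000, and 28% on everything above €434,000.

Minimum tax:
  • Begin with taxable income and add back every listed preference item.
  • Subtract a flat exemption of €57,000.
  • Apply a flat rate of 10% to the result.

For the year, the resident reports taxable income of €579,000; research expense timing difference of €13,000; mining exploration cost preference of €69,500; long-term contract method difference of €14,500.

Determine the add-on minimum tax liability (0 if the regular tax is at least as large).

Regular tax:
  €434,000 × 14% = €60,760
  €145,000 × 28% = €40,600
  → €101,360

Minimum tax:
  Adjusted income: €579,000 + €13,000 + €69,500 + €14,500 = €676,000
  Less exemption €57,000 → base €619,000
  €619,000 × 10% = €61,900

€61,900 ≤ €101,360, so no add-on is due.

€0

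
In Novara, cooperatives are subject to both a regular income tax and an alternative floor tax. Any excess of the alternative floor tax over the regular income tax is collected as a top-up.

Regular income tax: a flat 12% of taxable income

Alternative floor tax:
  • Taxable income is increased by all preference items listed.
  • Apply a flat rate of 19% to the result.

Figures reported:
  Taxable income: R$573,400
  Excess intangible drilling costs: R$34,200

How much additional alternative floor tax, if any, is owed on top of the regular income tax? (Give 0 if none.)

Regular income tax:
  R$573,400 × 12% = R$68,808

Alternative floor tax:
  Adjusted income: R$573,400 + R$34,200 = R$607,600
  R$607,600 × 19% = R$115,444

Excess of alternative floor tax over regular income tax: R$115,444 − R$68,808 = R$46,636.

R$46,636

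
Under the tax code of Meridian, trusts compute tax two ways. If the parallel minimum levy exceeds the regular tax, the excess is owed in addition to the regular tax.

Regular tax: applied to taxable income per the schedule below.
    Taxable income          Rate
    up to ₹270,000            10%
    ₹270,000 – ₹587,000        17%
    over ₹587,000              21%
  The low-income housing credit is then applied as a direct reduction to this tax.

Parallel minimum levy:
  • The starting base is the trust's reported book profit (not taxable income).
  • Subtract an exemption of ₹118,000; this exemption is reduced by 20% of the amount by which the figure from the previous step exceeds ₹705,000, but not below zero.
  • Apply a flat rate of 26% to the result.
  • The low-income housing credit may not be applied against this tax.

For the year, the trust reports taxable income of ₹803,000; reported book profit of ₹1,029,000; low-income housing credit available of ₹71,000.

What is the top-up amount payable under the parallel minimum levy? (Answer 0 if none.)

₹198,458

Parallel minimum levy:
  Base (reported book profit): ₹1,029,000
  Exemption: ₹118,000 − 20% × (₹1,029,000 − ₹705,000) = ₹118,000 − ₹64,800 = ₹53,200
  Base: ₹1,029,000 − ₹53,200 = ₹975,800
  ₹975,800 × 26% = ₹253,708

Regular tax:
  ₹270,000 × 10% = ₹27,000
  ₹317,000 × 17% = ₹53,890
  ₹216,000 × 21% = ₹45,360
  → ₹126,250
  Less low-income housing credit ₹71,000 → ₹55,250

Excess of parallel minimum levy over regular tax: ₹253,708 − ₹55,250 = ₹198,458.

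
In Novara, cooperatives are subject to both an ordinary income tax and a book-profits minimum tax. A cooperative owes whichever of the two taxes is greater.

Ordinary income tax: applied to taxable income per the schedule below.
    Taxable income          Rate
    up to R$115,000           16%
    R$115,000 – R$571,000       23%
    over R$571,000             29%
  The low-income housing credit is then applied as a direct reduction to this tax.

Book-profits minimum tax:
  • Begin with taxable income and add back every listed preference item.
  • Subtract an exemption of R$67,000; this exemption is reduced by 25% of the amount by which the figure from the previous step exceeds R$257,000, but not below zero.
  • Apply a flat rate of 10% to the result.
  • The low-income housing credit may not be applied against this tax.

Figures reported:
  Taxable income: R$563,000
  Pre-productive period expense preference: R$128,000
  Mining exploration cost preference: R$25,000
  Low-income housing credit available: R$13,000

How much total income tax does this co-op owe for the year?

R$108,440

Book-profits minimum tax:
  Adjusted income: R$563,000 + R$128,000 + R$25,000 = R$716,000
  Exemption: 25% × (R$716,000 − R$257,000) = R$114,750 ≥ R$67,000, so the exemption is fully phased out
  Base: R$716,000 − R$0 = R$716,000
  R$716,000 × 10% = R$71,600

Ordinary income tax:
  R$115,000 × 16% = R$18,400
  R$448,000 × 23% = R$103,040
  → R$121,440
  Less low-income housing credit R$13,000 → R$108,440

R$108,440 > R$71,600, so the ordinary income tax governs.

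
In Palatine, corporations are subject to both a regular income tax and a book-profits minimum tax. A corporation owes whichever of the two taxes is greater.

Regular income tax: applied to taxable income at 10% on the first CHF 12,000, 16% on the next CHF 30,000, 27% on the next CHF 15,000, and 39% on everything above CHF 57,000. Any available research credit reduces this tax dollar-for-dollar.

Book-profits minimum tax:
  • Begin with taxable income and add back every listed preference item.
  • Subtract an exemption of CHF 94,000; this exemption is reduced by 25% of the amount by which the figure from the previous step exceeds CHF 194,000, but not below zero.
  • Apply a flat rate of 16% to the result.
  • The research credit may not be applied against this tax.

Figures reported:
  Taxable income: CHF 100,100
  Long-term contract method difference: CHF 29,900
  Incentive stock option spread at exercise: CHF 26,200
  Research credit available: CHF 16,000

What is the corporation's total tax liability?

CHF 10,859

Regular income tax:
  CHF 12,000 × 10% = CHF 1,200
  CHF 30,000 × 16% = CHF 4,800
  CHF 15,000 × 27% = CHF 4,050
  CHF 43,100 × 39% = CHF 16,809
  → CHF 26,859
  Less research credit CHF 16,000 → CHF 10,859

Book-profits minimum tax:
  Adjusted income: CHF 100,100 + CHF 29,900 + CHF 26,200 = CHF 156,200
  Exemption: CHF 156,200 ≤ CHF 194,000, so full CHF 94,000 applies
  Base: CHF 156,200 − CHF 94,000 = CHF 62,200
  CHF 62,200 × 16% = CHF 9,952

CHF 10,859 > CHF 9,952, so the regular income tax governs.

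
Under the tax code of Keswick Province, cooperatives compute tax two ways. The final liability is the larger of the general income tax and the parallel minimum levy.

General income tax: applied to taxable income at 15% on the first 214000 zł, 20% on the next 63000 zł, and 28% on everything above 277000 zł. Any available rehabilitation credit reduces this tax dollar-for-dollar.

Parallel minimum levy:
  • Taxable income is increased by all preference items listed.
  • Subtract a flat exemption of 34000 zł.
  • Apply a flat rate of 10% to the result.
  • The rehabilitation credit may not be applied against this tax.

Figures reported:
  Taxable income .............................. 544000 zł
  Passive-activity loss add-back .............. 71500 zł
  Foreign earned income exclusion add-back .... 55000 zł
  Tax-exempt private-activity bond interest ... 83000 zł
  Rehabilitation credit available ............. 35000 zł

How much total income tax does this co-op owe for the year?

84460 zł

Parallel minimum levy:
  Adjusted income: 544000 zł + 71500 zł + 55000 zł + 83000 zł = 753500 zł
  Less exemption 34000 zł → base 719500 zł
  719500 zł × 10% = 71950 zł

General income tax:
  214000 zł × 15% = 32100 zł
  63000 zł × 20% = 12600 zł
  267000 zł × 28% = 74760 zł
  → 119460 zł
  Less rehabilitation credit 35000 zł → 84460 zł

84460 zł > 71950 zł, so the general income tax governs.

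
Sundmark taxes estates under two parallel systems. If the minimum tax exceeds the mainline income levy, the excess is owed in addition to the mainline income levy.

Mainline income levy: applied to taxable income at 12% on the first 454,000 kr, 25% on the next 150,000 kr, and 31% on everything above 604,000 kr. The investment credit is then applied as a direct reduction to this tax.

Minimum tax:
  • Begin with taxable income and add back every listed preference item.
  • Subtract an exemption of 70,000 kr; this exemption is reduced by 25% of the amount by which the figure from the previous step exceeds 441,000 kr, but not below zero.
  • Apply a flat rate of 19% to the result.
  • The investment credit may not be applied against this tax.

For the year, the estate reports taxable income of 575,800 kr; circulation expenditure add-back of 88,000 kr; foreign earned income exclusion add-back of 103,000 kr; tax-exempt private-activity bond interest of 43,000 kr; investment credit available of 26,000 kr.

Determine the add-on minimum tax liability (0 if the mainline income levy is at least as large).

Mainline income levy:
  454,000 kr × 12% = 54,480 kr
  121,800 kr × 25% = 30,450 kr
  → 84,930 kr
  Less investment credit 26,000 kr → 58,930 kr

Minimum tax:
  Adjusted income: 575,800 kr + 88,000 kr + 103,000 kr + 43,000 kr = 809,800 kr
  Exemption: 25% × (809,800 kr − 441,000 kr) = 92,200 kr ≥ 70,000 kr, so the exemption is fully phased out
  Base: 809,800 kr − 0 kr = 809,800 kr
  809,800 kr × 19% = 153,862 kr

Excess of minimum tax over mainline income levy: 153,862 kr − 58,930 kr = 94,932 kr.

94,932 kr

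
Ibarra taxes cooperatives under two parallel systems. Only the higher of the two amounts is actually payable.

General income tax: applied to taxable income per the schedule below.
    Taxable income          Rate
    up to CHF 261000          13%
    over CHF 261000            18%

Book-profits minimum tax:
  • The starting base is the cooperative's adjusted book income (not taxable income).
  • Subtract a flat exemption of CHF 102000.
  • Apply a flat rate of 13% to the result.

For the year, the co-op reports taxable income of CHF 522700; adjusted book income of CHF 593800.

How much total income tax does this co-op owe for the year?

General income tax:
  CHF 261000 × 13% = CHF 33930
  CHF 261700 × 18% = CHF 47106
  → CHF 81036

Book-profits minimum tax:
  Base (adjusted book income): CHF 593800
  Less exemption CHF 102000 → base CHF 491800
  CHF 491800 × 13% = CHF 63934

CHF 81036 > CHF 63934, so the general income tax governs.

CHF 81036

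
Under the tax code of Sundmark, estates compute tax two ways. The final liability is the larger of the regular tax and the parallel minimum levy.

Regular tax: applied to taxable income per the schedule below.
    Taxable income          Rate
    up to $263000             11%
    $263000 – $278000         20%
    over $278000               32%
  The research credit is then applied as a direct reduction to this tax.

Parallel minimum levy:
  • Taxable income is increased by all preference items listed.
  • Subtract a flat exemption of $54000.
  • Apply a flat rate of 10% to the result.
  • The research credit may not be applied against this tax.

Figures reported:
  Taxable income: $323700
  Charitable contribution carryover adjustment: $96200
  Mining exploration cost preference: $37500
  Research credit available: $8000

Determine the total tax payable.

$40340

Regular tax:
  $263000 × 11% = $28930
  $15000 × 20% = $3000
  $45700 × 32% = $14624
  → $46554
  Less research credit $8000 → $38554

Parallel minimum levy:
  Adjusted income: $323700 + $96200 + $37500 = $457400
  Less exemption $54000 → base $403400
  $403400 × 10% = $40340

$40340 > $38554, so the parallel minimum levy is the binding amount.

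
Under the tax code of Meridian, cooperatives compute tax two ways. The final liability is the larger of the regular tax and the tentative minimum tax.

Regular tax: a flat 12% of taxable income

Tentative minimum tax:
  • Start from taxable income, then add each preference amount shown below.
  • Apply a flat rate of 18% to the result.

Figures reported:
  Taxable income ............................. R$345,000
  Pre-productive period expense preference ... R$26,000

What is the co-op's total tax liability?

R$66,780

Regular tax:
  R$345,000 × 12% = R$41,400

Tentative minimum tax:
  Adjusted income: R$345,000 + R$26,000 = R$371,000
  R$371,000 × 18% = R$66,780

R$66,780 > R$41,400, so the tentative minimum tax is the binding amount.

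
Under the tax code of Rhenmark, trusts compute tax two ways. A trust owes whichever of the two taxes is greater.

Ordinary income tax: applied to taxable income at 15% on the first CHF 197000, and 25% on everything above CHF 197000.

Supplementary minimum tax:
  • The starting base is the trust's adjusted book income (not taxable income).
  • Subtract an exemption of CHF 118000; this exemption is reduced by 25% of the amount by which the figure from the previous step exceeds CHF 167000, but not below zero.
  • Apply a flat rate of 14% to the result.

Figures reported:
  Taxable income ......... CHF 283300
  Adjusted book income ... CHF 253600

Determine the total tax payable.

CHF 51125

Ordinary income tax:
  CHF 197000 × 15% = CHF 29550
  CHF 86300 × 25% = CHF 21575
  → CHF 51125

Supplementary minimum tax:
  Base (adjusted book income): CHF 253600
  Exemption: CHF 118000 − 25% × (CHF 253600 − CHF 167000) = CHF 118000 − CHF 21650 = CHF 96350
  Base: CHF 253600 − CHF 96350 = CHF 157250
  CHF 157250 × 14% = CHF 22015

CHF 51125 > CHF 22015, so the ordinary income tax governs.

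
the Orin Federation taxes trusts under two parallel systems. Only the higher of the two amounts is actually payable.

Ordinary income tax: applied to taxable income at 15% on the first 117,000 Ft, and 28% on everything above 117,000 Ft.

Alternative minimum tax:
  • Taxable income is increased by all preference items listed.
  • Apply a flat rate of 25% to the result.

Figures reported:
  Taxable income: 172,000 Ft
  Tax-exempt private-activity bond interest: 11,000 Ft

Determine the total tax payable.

45,750 Ft

Alternative minimum tax:
  Adjusted income: 172,000 Ft + 11,000 Ft = 183,000 Ft
  183,000 Ft × 25% = 45,750 Ft

Ordinary income tax:
  117,000 Ft × 15% = 17,550 Ft
  55,000 Ft × 28% = 15,400 Ft
  → 32,950 Ft

45,750 Ft > 32,950 Ft, so the alternative minimum tax is the binding amount.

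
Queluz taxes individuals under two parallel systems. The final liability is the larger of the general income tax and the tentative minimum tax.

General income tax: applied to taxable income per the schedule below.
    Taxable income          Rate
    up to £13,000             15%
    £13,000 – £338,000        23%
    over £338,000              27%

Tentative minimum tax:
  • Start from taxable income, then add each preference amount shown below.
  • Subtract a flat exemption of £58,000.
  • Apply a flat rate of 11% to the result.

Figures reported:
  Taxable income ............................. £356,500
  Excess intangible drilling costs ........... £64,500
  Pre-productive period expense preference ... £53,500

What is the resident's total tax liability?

£81,695

Tentative minimum tax:
  Adjusted income: £356,500 + £64,500 + £53,500 = £474,500
  Less exemption £58,000 → base £416,500
  £416,500 × 11% = £45,815

General income tax:
  £13,000 × 15% = £1,950
  £325,000 × 23% = £74,750
  £18,500 × 27% = £4,995
  → £81,695

£81,695 > £45,815, so the general income tax governs.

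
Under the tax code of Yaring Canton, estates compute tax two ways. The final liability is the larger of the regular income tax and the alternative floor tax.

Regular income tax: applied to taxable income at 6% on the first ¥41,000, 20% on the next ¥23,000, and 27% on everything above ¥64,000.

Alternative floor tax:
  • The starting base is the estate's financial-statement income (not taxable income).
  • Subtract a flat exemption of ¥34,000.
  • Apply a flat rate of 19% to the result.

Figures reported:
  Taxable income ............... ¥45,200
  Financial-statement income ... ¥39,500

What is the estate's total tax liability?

Regular income tax:
  ¥41,000 × 6% = ¥2,460
  ¥4,200 × 20% = ¥840
  → ¥3,300

Alternative floor tax:
  Base (financial-statement income): ¥39,500
  Less exemption ¥34,000 → base ¥5,500
  ¥5,500 × 19% = ¥1,045

¥3,300 > ¥1,045, so the regular income tax governs.

¥3,300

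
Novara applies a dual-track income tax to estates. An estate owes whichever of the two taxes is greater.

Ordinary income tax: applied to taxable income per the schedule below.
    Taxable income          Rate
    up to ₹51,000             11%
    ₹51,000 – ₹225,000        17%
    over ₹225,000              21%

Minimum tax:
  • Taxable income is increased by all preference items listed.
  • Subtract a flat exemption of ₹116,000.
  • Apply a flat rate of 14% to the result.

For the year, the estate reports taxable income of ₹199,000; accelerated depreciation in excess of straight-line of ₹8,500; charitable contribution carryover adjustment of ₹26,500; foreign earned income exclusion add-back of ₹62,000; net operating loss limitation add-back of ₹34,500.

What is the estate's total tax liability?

₹30,770

Ordinary income tax:
  ₹51,000 × 11% = ₹5,610
  ₹148,000 × 17% = ₹25,160
  → ₹30,770

Minimum tax:
  Adjusted income: ₹199,000 + ₹8,500 + ₹26,500 + ₹62,000 + ₹34,500 = ₹330,500
  Less exemption ₹116,000 → base ₹214,500
  ₹214,500 × 14% = ₹30,030

₹30,770 > ₹30,030, so the ordinary income tax governs.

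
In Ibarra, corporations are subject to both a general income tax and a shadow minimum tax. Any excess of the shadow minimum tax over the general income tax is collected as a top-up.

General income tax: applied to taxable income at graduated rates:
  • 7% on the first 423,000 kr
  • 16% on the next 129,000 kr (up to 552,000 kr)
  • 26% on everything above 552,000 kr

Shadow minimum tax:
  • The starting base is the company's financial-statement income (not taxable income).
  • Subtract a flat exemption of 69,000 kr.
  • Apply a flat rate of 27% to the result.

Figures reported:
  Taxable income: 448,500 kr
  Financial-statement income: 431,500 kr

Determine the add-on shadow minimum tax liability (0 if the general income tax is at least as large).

64,185 kr

General income tax:
  423,000 kr × 7% = 29,610 kr
  25,500 kr × 16% = 4,080 kr
  → 33,690 kr

Shadow minimum tax:
  Base (financial-statement income): 431,500 kr
  Less exemption 69,000 kr → base 362,500 kr
  362,500 kr × 27% = 97,875 kr

Excess of shadow minimum tax over general income tax: 97,875 kr − 33,690 kr = 64,185 kr.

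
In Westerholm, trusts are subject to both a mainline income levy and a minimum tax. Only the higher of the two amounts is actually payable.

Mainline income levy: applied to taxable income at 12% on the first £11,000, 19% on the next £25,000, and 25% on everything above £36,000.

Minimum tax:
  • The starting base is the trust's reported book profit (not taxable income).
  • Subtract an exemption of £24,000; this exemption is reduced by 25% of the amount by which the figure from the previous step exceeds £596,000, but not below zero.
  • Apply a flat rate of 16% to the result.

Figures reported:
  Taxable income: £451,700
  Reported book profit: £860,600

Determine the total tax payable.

£137,696

Mainline income levy:
  £11,000 × 12% = £1,320
  £25,000 × 19% = £4,750
  £415,700 × 25% = £103,925
  → £109,995

Minimum tax:
  Base (reported book profit): £860,600
  Exemption: 25% × (£860,600 − £596,000) = £66,150 ≥ £24,000, so the exemption is fully phased out
  Base: £860,600 − £0 = £860,600
  £860,600 × 16% = £137,696

£137,696 > £109,995, so the minimum tax is the binding amount.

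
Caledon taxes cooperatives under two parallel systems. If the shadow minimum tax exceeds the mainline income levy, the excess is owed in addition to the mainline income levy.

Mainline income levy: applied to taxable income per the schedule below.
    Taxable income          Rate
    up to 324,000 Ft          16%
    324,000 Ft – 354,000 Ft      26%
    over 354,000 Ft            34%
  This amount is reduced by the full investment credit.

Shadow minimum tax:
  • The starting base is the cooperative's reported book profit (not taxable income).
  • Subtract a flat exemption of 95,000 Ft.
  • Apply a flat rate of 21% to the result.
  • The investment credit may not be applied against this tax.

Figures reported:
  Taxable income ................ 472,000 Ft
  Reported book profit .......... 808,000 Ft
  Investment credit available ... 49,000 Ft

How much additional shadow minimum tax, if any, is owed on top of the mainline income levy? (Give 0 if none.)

Mainline income levy:
  324,000 Ft × 16% = 51,840 Ft
  30,000 Ft × 26% = 7,800 Ft
  118,000 Ft × 34% = 40,120 Ft
  → 99,760 Ft
  Less investment credit 49,000 Ft → 50,760 Ft

Shadow minimum tax:
  Base (reported book profit): 808,000 Ft
  Less exemption 95,000 Ft → base 713,000 Ft
  713,000 Ft × 21% = 149,730 Ft

Excess of shadow minimum tax over mainline income levy: 149,730 Ft − 50,760 Ft = 98,970 Ft.

98,970 Ft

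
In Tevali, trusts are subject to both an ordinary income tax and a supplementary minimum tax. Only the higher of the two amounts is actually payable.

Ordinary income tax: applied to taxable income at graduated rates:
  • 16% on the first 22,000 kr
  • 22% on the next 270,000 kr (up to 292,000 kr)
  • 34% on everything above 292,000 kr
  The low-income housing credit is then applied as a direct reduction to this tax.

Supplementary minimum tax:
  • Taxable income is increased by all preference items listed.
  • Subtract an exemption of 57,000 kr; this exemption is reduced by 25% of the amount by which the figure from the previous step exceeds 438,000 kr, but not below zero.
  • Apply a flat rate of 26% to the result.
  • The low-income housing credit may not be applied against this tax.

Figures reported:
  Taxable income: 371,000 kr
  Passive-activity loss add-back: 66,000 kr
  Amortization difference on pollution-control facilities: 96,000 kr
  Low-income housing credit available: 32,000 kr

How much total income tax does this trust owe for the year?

129,935 kr

Ordinary income tax:
  22,000 kr × 16% = 3,520 kr
  270,000 kr × 22% = 59,400 kr
  79,000 kr × 34% = 26,860 kr
  → 89,780 kr
  Less low-income housing credit 32,000 kr → 57,780 kr

Supplementary minimum tax:
  Adjusted income: 371,000 kr + 66,000 kr + 96,000 kr = 533,000 kr
  Exemption: 57,000 kr − 25% × (533,000 kr − 438,000 kr) = 57,000 kr − 23,750 kr = 33,250 kr
  Base: 533,000 kr − 33,250 kr = 499,750 kr
  499,750 kr × 26% = 129,935 kr

129,935 kr > 57,780 kr, so the supplementary minimum tax is the binding amount.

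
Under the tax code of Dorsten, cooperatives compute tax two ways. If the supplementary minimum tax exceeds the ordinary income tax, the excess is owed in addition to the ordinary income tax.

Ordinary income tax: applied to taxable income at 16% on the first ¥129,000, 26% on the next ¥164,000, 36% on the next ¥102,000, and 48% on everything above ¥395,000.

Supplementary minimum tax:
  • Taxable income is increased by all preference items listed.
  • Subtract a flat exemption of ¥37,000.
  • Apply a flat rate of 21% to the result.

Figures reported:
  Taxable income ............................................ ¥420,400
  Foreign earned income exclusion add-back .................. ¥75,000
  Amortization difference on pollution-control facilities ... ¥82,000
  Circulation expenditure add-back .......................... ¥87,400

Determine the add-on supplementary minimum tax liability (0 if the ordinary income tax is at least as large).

Supplementary minimum tax:
  Adjusted income: ¥420,400 + ¥75,000 + ¥82,000 + ¥87,400 = ¥664,800
  Less exemption ¥37,000 → base ¥627,800
  ¥627,800 × 21% = ¥131,838

Ordinary income tax:
  ¥129,000 × 16% = ¥20,640
  ¥164,000 × 26% = ¥42,640
  ¥102,000 × 36% = ¥36,720
  ¥25,400 × 48% = ¥12,192
  → ¥112,192

Excess of supplementary minimum tax over ordinary income tax: ¥131,838 − ¥112,192 = ¥19,646.

¥19,646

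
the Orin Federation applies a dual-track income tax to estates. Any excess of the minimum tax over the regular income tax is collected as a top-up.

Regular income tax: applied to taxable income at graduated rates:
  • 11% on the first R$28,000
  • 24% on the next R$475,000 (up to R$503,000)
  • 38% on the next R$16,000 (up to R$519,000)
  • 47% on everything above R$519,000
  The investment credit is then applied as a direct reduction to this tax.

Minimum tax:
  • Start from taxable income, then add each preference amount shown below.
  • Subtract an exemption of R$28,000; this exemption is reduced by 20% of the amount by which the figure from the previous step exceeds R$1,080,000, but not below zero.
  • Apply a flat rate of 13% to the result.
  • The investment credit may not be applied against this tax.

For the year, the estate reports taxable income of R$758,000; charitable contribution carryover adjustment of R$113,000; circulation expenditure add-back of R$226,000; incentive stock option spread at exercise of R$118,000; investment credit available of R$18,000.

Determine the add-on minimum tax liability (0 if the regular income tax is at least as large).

R$0

Regular income tax:
  R$28,000 × 11% = R$3,080
  R$475,000 × 24% = R$114,000
  R$16,000 × 38% = R$6,080
  R$239,000 × 47% = R$112,330
  → R$235,490
  Less investment credit R$18,000 → R$217,490

Minimum tax:
  Adjusted income: R$758,000 + R$113,000 + R$226,000 + R$118,000 = R$1,215,000
  Exemption: R$28,000 − 20% × (R$1,215,000 − R$1,080,000) = R$28,000 − R$27,000 = R$1,000
  Base: R$1,215,000 − R$1,000 = R$1,214,000
  R$1,214,000 × 13% = R$157,820

R$157,820 ≤ R$217,490, so no add-on is due.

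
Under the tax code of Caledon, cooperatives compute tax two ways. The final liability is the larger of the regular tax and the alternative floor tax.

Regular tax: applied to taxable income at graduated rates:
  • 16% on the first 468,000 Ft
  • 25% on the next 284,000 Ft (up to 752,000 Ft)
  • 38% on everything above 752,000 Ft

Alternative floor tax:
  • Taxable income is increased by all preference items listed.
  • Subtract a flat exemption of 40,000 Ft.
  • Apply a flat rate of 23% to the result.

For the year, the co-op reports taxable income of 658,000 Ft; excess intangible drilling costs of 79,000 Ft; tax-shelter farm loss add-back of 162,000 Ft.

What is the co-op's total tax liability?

Alternative floor tax:
  Adjusted income: 658,000 Ft + 79,000 Ft + 162,000 Ft = 899,000 Ft
  Less exemption 40,000 Ft → base 859,000 Ft
  859,000 Ft × 23% = 197,570 Ft

Regular tax:
  468,000 Ft × 16% = 74,880 Ft
  190,000 Ft × 25% = 47,500 Ft
  → 122,380 Ft

197,570 Ft > 122,380 Ft, so the alternative floor tax is the binding amount.

197,570 Ft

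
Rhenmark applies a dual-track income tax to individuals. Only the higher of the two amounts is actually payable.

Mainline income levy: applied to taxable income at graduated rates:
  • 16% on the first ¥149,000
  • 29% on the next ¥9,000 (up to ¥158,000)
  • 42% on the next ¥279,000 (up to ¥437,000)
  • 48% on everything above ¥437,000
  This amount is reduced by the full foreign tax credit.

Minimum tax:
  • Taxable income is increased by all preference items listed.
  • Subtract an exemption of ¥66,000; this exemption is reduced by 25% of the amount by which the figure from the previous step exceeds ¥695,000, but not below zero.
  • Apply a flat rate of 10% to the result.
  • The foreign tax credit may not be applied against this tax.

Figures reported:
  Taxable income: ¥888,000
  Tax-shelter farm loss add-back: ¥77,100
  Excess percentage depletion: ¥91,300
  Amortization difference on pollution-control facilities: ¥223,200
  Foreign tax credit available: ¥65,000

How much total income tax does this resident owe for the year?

¥295,110

Mainline income levy:
  ¥149,000 × 16% = ¥23,840
  ¥9,000 × 29% = ¥2,610
  ¥279,000 × 42% = ¥117,180
  ¥451,000 × 48% = ¥216,480
  → ¥360,110
  Less foreign tax credit ¥65,000 → ¥295,110

Minimum tax:
  Adjusted income: ¥888,000 + ¥77,100 + ¥91,300 + ¥223,200 = ¥1,279,600
  Exemption: 25% × (¥1,279,600 − ¥695,000) = ¥146,150 ≥ ¥66,000, so the exemption is fully phased out
  Base: ¥1,279,600 − ¥0 = ¥1,279,600
  ¥1,279,600 × 10% = ¥127,960

¥295,110 > ¥127,960, so the mainline income levy governs.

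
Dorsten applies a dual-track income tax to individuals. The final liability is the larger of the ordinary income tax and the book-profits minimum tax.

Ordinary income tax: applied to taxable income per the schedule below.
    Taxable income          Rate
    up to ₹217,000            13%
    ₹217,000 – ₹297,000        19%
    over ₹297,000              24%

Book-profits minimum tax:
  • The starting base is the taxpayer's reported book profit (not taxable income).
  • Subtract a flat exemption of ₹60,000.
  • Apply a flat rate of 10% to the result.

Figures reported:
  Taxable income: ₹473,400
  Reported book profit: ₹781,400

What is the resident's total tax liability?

Book-profits minimum tax:
  Base (reported book profit): ₹781,400
  Less exemption ₹60,000 → base ₹721,400
  ₹721,400 × 10% = ₹72,140

Ordinary income tax:
  ₹217,000 × 13% = ₹28,210
  ₹80,000 × 19% = ₹15,200
  ₹176,400 × 24% = ₹42,336
  → ₹85,746

₹85,746 > ₹72,140, so the ordinary income tax governs.

₹85,746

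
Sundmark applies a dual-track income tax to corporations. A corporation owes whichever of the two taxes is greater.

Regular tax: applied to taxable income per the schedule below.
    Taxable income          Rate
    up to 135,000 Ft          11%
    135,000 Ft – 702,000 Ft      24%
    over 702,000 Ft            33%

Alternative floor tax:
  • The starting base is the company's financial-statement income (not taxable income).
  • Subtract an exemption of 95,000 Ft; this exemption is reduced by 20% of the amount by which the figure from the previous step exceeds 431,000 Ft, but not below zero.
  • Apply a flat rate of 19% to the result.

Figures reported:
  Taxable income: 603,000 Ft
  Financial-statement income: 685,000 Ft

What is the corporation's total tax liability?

127,170 Ft

Alternative floor tax:
  Base (financial-statement income): 685,000 Ft
  Exemption: 95,000 Ft − 20% × (685,000 Ft − 431,000 Ft) = 95,000 Ft − 50,800 Ft = 44,200 Ft
  Base: 685,000 Ft − 44,200 Ft = 640,800 Ft
  640,800 Ft × 19% = 121,752 Ft

Regular tax:
  135,000 Ft × 11% = 14,850 Ft
  468,000 Ft × 24% = 112,320 Ft
  → 127,170 Ft

127,170 Ft > 121,752 Ft, so the regular tax governs.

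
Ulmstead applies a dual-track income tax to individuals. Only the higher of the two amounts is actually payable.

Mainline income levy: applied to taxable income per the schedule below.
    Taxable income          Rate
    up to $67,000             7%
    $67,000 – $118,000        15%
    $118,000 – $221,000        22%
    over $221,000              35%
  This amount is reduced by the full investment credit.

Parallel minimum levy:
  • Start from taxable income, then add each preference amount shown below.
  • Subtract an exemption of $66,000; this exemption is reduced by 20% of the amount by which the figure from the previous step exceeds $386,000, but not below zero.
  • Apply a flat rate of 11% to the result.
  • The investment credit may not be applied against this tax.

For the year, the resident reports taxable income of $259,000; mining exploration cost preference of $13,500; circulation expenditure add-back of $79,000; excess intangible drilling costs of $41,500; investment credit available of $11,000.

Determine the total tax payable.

$37,300

Mainline income levy:
  $67,000 × 7% = $4,690
  $51,000 × 15% = $7,650
  $103,000 × 22% = $22,660
  $38,000 × 35% = $13,300
  → $48,300
  Less investment credit $11,000 → $37,300

Parallel minimum levy:
  Adjusted income: $259,000 + $13,500 + $79,000 + $41,500 = $393,000
  Exemption: $66,000 − 20% × ($393,000 − $386,000) = $66,000 − $1,400 = $64,600
  Base: $393,000 − $64,600 = $328,400
  $328,400 × 11% = $36,124

$37,300 > $36,124, so the mainline income levy governs.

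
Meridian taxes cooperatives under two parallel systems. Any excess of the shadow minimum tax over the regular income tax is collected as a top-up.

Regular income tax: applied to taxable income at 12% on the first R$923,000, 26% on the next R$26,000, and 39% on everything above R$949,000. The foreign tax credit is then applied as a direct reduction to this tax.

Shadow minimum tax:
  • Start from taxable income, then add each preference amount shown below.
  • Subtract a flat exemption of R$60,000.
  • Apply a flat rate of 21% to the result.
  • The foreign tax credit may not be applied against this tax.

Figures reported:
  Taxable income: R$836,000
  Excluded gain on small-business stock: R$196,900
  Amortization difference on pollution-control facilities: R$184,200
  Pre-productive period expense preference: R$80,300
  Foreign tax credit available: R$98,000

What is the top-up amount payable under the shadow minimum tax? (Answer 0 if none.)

R$257,534

Shadow minimum tax:
  Adjusted income: R$836,000 + R$196,900 + R$184,200 + R$80,300 = R$1,297,400
  Less exemption R$60,000 → base R$1,237,400
  R$1,237,400 × 21% = R$259,854

Regular income tax:
  R$836,000 × 12% = R$100,320
  Less foreign tax credit R$98,000 → R$2,320

Excess of shadow minimum tax over regular income tax: R$259,854 − R$2,320 = R$257,534.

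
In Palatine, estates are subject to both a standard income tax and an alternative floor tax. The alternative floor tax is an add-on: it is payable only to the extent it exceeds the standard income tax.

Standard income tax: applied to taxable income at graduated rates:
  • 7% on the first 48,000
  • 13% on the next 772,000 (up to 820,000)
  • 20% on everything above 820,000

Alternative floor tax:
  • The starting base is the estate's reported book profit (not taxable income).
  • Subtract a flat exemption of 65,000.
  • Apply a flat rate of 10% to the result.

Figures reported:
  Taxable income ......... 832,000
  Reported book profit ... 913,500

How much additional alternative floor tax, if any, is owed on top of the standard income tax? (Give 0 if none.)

Alternative floor tax:
  Base (reported book profit): 913,500
  Less exemption 65,000 → base 848,500
  848,500 × 10% = 84,850

Standard income tax:
  48,000 × 7% = 3,360
  772,000 × 13% = 100,360
  12,000 × 20% = 2,400
  → 106,120

84,850 ≤ 106,120, so no add-on is due.

0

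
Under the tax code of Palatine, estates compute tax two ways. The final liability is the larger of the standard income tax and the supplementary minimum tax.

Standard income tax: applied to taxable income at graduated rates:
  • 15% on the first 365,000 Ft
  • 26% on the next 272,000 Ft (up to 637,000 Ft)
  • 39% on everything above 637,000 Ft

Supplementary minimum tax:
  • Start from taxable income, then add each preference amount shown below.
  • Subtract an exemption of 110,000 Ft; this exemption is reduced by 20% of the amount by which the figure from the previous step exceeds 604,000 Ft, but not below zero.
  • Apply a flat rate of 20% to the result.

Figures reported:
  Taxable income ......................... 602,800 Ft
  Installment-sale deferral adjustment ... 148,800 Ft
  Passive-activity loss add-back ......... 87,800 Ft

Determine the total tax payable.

Standard income tax:
  365,000 Ft × 15% = 54,750 Ft
  237,800 Ft × 26% = 61,828 Ft
  → 116,578 Ft

Supplementary minimum tax:
  Adjusted income: 602,800 Ft + 148,800 Ft + 87,800 Ft = 839,400 Ft
  Exemption: 110,000 Ft − 20% × (839,400 Ft − 604,000 Ft) = 110,000 Ft − 47,080 Ft = 62,920 Ft
  Base: 839,400 Ft − 62,920 Ft = 776,480 Ft
  776,480 Ft × 20% = 155,296 Ft

155,296 Ft > 116,578 Ft, so the supplementary minimum tax is the binding amount.

155,296 Ft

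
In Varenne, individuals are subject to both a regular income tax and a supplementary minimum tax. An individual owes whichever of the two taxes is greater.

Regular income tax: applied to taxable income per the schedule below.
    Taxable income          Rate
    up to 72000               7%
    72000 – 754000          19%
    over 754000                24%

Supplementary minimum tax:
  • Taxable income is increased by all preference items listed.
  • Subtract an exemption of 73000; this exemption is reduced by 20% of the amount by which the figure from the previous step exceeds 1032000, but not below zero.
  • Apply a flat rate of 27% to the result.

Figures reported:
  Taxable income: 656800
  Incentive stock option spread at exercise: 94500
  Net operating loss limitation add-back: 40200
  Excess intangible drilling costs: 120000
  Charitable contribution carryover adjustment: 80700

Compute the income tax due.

248184

Supplementary minimum tax:
  Adjusted income: 656800 + 94500 + 40200 + 120000 + 80700 = 992200
  Exemption: 992200 ≤ 1032000, so full 73000 applies
  Base: 992200 − 73000 = 919200
  919200 × 27% = 248184

Regular income tax:
  72000 × 7% = 5040
  584800 × 19% = 111112
  → 116152

248184 > 116152, so the supplementary minimum tax is the binding amount.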